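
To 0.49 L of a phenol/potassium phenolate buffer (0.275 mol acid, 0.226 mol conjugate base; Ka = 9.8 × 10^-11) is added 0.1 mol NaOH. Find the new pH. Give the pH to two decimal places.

pH = 10.28

OH- converts C6H5OH to C6H5O-: C6H5OH → 0.175 mol, C6H5O- → 0.326 mol.
pKa = −log(9.8 × 10^-11) = 10.009
pH = pKa + log(n_C6H5O-/n_C6H5OH) = 10.009 + log(0.326/0.175) = 10.009 + (+0.270)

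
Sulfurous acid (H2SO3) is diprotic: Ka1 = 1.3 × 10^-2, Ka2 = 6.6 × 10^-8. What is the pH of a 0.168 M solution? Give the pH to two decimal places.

pH = 1.39

Ka1 ≫ Ka2, so treat the first dissociation as the only significant source of H+.
Ka1 = x²/(0.168 − x) = 1.3 × 10^-2
Solving the quadratic: x = (−Ka1 + √(Ka1² + 4·Ka1·C₀))/2 = 4.07 × 10^-2 M
pH = −log(4.07 × 10^-2) = 1.39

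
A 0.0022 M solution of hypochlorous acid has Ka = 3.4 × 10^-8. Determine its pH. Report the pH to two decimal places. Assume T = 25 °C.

pH = 5.06

HOCl ⇌ OCl- + H+
From the ICE table, Ka = x²/(0.0022 − x) = 3.4 × 10^-8.
Neglecting x in the denominator: x = √(3.4 × 10^-8 × 0.0022) = 8.65 × 10^-6 M
Check: 0.39% ionized — well under 5%, approximation valid.
pH = −log(8.65 × 10^-6) = 5.06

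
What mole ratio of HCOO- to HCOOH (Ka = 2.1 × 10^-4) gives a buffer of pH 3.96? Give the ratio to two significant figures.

ratio = 1.9

pKa = -log(2.1 × 10^-4) = 3.678
pH = pKa + log(r) ⇒ log(r) = 3.96 − 3.678 = +0.282
r = [HCOO-]/[HCOOH] = 10^(+0.282) = 1.91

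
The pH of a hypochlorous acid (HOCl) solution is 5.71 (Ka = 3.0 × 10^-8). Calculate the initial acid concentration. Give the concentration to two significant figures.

C₀ = 1.3 × 10^-4 M

[H+] = 10^(-5.71) = 1.95 × 10^-6 M = x
Ka = x²/(C₀ − x) ⇒ C₀ = x + x²/Ka
C₀ = 1.95 × 10^-6 + (1.95 × 10^-6)²/(3.0 × 10^-8) = 1.29 × 10^-4 M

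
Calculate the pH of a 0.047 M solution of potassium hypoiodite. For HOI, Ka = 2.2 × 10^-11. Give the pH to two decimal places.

pH = 11.64

OI- is the conjugate base of the weak acid HOI.
Kb = Kw/Ka = 1.0×10^-14 / 2.2 × 10^-11 = 4.55 × 10^-4
From the ICE table, Kb = x²/(0.047 − x) = 4.55 × 10^-4.
The 5% rule fails; solving x² + Kb·x − Kb·C₀ = 0 exactly:
x = [−0.000455 + √(0.000455² + 8.55e-05)]/2 = 4.40 × 10^-3 M
pOH = −log(4.40 × 10^-3) = 2.36; pH = 14.00 − 2.36 = 11.64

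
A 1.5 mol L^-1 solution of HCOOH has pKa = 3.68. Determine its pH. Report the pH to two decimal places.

HCOOH ⇌ HCOO- + H+
Ka = 10^(−3.68) = 2.09 × 10^-4
Ka = [H+]²/(1.5 − [H+]) = 2.09 × 10^-4
Since Ka ≪ C₀, [H+] ≈ √(Ka·C₀) = 1.77 × 10^-2 M.
([H+]/C₀ = 1.2% < 5%, so the approximation holds.)
pH = −log[H+] = −log(1.77 × 10^-2) = 1.75

pH = 1.75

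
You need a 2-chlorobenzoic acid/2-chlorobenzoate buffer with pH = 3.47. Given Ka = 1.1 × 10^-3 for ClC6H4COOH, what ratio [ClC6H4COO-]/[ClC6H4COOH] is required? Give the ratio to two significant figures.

ratio = 3.2

pKa = -log(1.1 × 10^-3) = 2.959
pH = pKa + log(r) ⇒ log(r) = 3.47 − 2.959 = +0.511
r = [ClC6H4COO-]/[ClC6H4COOH] = 10^(+0.511) = 3.24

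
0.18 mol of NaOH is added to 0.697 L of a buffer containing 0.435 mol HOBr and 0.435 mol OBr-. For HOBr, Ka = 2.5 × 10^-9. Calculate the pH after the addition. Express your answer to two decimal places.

pH = 8.98

After neutralization: n(HOBr) = 0.255 mol, n(OBr-) = 0.615 mol.
pKa = −log(2.5 × 10^-9) = 8.602
Henderson–Hasselbalch with mole ratio 0.615/0.255: pH = 8.602 + (+0.382)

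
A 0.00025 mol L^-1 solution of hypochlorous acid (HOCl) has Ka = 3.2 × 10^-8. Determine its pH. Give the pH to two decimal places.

pH = 5.55

HOCl ⇌ OCl- + H+
From the ICE table, Ka = [H+]²/(0.00025 − [H+]) = 3.2 × 10^-8.
Neglecting [H+] in the denominator: [H+] = √(3.2 × 10^-8 × 0.00025) = 2.83 × 10^-6 M
Check: 1.1% ionized — well under 5%, approximation valid.
pH = −log(2.83 × 10^-6) = 5.55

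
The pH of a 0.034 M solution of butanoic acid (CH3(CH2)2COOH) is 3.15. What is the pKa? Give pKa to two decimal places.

[H+] = 10^(-3.15) = 7.08 × 10^-4 M
At equilibrium [HA] = 0.034 − 7.08 × 10^-4 = 3.33 × 10^-2 M
Ka = [H+][A-]/[HA] = (7.08 × 10^-4)² / 3.33 × 10^-2 = 1.51 × 10^-5
pKa = -log(1.51 × 10^-5) = 4.82

pKa = 4.82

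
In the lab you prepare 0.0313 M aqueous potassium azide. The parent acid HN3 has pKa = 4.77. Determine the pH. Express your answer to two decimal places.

N3- is the conjugate base of the weak acid HN3.
Ka = 10^(−4.77) = 1.70 × 10^-5
Kb = Kw/Ka = 1.0×10^-14 / 1.70 × 10^-5 = 5.88 × 10^-10
Kb = [OH-]²/(0.0313 − [OH-]) = 5.88 × 10^-10
Assume [OH-] ≪ 0.0313: [OH-] ≈ √(5.88 × 10^-10 × 0.0313) = 4.29 × 10^-6 M
Check: 0.014% ionized — well under 5%, approximation valid.
pOH = 5.37, so pH = 14.00 − pOH = 8.63

pH = 8.63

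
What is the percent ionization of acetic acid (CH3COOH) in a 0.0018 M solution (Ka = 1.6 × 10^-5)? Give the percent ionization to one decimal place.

CH3COOH ⇌ CH3COO- + H+; let x = [H+] at equilibrium.
Ka = x²/(C₀ − x); solving the quadratic gives x = 1.62 × 10^-4 M.
% ionization = x/C₀ × 100% = 1.62 × 10^-4/0.0018 × 100% = 9.0%

9.0%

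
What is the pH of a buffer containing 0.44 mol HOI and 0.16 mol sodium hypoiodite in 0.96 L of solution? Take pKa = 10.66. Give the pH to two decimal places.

pH = 10.22

pH = pKa + log([A⁻]/[HA]) = 10.66 + log(0.16/0.44)
pH = 10.66 + (-0.439) = 10.22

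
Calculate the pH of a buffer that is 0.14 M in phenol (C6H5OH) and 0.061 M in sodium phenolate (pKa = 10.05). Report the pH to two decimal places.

Henderson–Hasselbalch: pH = pKa + log([C6H5O-]/[C6H5OH]) = 10.05 + log(0.061/0.14)
pH = 10.05 + (-0.361) = 9.69

pH = 9.69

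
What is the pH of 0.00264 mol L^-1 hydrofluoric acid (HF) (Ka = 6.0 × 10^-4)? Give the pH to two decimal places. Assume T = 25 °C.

pH = 3.00

HF ⇌ F- + H+
Ka = x²/(0.00264 − x) = 6.0 × 10^-4
x is not negligible relative to C₀; solve x² + 0.0006·x − 1.58e-06 = 0.
x = [−0.0006 + √(0.0006² + 6.34e-06)]/2 = 9.94 × 10^-4 M
pH = −log[H+] = −log(9.94 × 10^-4) = 3.00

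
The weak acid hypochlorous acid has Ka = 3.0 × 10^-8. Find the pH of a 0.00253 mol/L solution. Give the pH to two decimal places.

HOCl ⇌ OCl- + H+
Let x = [H+] at equilibrium. Ka = x²/(0.00253 − x).
Assume x ≪ 0.00253: x ≈ √(3.0 × 10^-8 × 0.00253) = 8.71 × 10^-6 M
(x/C₀ = 0.34% < 5%, so the approximation holds.)
pH = −log(8.71 × 10^-6) = 5.06

pH = 5.06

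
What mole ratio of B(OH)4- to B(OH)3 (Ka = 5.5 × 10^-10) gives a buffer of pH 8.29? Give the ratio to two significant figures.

ratio = 0.11

pKa = -log(5.5 × 10^-10) = 9.260
pH = pKa + log(r) ⇒ log(r) = 8.29 − 9.260 = -0.970
r = [B(OH)4-]/[B(OH)3] = 10^(-0.970) = 0.107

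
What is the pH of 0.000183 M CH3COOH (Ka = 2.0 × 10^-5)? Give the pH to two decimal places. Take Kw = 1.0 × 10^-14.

CH3COOH ⇌ CH3COO- + H+
From the ICE table, Ka = [H+]²/(0.000183 − [H+]) = 2.0 × 10^-5.
[H+] is not negligible relative to C₀; solve [H+]² + 2e-05·[H+] − 3.66e-09 = 0.
[H+] = (−Ka + √(Ka² + 4·Ka·C₀))/2 = 5.13 × 10^-5 M
pH = −log[H+] = −log(5.13 × 10^-5) = 4.29

pH = 4.29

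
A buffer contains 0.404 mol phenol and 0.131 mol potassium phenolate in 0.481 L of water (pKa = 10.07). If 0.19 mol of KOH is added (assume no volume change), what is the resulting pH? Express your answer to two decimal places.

OH- converts C6H5OH to C6H5O-: C6H5OH → 0.214 mol, C6H5O- → 0.321 mol.
Henderson–Hasselbalch with mole ratio 0.321/0.214: pH = 10.07 + (+0.176)

pH = 10.25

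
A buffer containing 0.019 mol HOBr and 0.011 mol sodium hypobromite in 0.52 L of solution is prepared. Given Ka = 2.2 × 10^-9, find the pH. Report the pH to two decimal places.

pKa = −log(2.2 × 10^-9) = 8.658
pH = pKa + log([A⁻]/[HA]) = 8.658 + log(0.011/0.019)
pH = 8.658 + (-0.237) = 8.42

pH = 8.42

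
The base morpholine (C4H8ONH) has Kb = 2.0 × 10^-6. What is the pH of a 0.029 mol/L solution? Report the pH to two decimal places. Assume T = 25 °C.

pH = 10.38

C4H8ONH + H2O ⇌ C4H8ONH2+ + OH-
Let x = [OH-] at equilibrium. Kb = x²/(0.029 − x).
Assume x ≪ 0.029: x ≈ √(2.0 × 10^-6 × 0.029) = 2.41 × 10^-4 M
pOH = −log(2.41 × 10^-4) = 3.62; pH = 14.00 − 3.62 = 10.38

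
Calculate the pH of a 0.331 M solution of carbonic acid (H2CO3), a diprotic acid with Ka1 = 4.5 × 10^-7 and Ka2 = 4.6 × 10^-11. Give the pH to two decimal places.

pH = 3.41

Since Ka1 ≫ Ka2, the first ionization dominates [H+].
Ka1 = x²/(0.331 − x) = 4.5 × 10^-7
x ≈ √(4.5 × 10^-7 × 0.331) = 3.86 × 10^-4 M
pH = −log(3.86 × 10^-4) = 3.41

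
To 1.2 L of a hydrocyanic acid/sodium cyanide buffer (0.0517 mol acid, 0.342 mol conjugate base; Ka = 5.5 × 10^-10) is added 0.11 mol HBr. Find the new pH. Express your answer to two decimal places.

Added H+ converts CN- to HCN: HCN → 0.162 mol, CN- → 0.232 mol.
pKa = −log(5.5 × 10^-10) = 9.260
pH = pKa + log(n_CN-/n_HCN) = 9.260 + log(0.232/0.162) = 9.260 + (+0.156)

pH = 9.42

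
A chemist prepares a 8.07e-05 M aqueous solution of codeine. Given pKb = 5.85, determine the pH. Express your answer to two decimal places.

C18H21NO3 + H2O ⇌ C18H22NO3+ + OH-
Kb = 10^(−5.85) = 1.41 × 10^-6
From the ICE table, Kb = [OH-]²/(8.07e-05 − [OH-]) = 1.41 × 10^-6.
[OH-] is not negligible relative to C₀; solve [OH-]² + 1.41e-06·[OH-] − 1.14e-10 = 0.
[OH-] = (−Kb + √(Kb² + 4·Kb·C₀))/2 = 9.99 × 10^-6 M
pOH = −log(9.99 × 10^-6) = 5.00; pH = 14.00 − 5.00 = 9.00

pH = 9.00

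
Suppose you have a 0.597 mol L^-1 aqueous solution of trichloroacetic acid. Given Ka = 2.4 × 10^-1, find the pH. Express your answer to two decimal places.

pH = 0.56

Cl3CCOOH ⇌ Cl3CCOO- + H+
From the ICE table, Ka = [H+]²/(0.597 − [H+]) = 2.4 × 10^-1.
The 5% rule fails; solving [H+]² + Ka·[H+] − Ka·C₀ = 0 exactly:
[H+] = (−Ka + √(Ka² + 4·Ka·C₀))/2 = 2.77 × 10^-1 M
pH = −log[H+] = −log(2.77 × 10^-1) = 0.56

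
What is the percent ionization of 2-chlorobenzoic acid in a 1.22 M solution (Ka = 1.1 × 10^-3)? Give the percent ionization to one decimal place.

ClC6H4COOH ⇌ ClC6H4COO- + H+; let x = [H+] at equilibrium.
x ≈ √(Ka·C₀) = √(1.1 × 10^-3 × 1.22) = 3.66 × 10^-2 M
% ionization = x/C₀ × 100% = 3.66 × 10^-2/1.22 × 100% = 3.0%

3.0%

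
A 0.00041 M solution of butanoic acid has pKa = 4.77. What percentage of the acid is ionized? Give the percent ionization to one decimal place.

CH3(CH2)2COOH ⇌ CH3(CH2)2COO- + H+; let x = [H+] at equilibrium.
Ka = 10^(−4.77) = 1.70 × 10^-5
Solve x² + 1.7e-05x − 6.97e-09 = 0 → x = 7.54 × 10^-5 M
Fraction ionized = 7.54 × 10^-5 / 0.00041 = 0.1839 → 18.4%

18.4%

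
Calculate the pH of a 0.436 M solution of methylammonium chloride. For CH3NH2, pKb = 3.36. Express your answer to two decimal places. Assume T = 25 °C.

pH = 5.50

CH3NH3+ is the conjugate acid of the weak base CH3NH2.
Kb = 10^(−3.36) = 4.37 × 10^-4
Ka = Kw/Kb = 1.0×10^-14 / 4.37 × 10^-4 = 2.29 × 10^-11
Ka = [H+]²/(0.436 − [H+]) = 2.29 × 10^-11
Assume [H+] ≪ 0.436: [H+] ≈ √(2.29 × 10^-11 × 0.436) = 3.16 × 10^-6 M
Check: 0.00072% ionized — well under 5%, approximation valid.
pH = −log[H+] = −log(3.16 × 10^-6) = 5.50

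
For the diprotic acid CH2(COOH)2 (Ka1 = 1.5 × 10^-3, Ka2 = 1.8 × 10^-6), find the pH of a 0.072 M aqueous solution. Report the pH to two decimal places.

Since Ka1 ≫ Ka2, the first ionization dominates [H+].
Ka1 = x²/(0.072 − x) = 1.5 × 10^-3
Solving the quadratic: x = (−Ka1 + √(Ka1² + 4·Ka1·C₀))/2 = 9.67 × 10^-3 M
pH = −log(9.67 × 10^-3) = 2.01

pH = 2.01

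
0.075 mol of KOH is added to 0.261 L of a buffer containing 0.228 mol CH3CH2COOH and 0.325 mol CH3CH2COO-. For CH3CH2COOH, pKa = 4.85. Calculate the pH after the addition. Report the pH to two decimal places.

pH = 5.27

After neutralization: n(CH3CH2COOH) = 0.153 mol, n(CH3CH2COO-) = 0.4 mol.
pH = pKa + log([A⁻]/[HA]) = 4.85 + log(0.4/0.153) = 4.85 +0.417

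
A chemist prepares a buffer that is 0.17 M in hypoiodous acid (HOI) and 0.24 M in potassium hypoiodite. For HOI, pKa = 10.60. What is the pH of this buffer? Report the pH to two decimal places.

pH = 10.75

Using pH = pKa + log([base]/[acid]) with [base]/[acid] = 0.24/0.17:
pH = 10.60 + (+0.150) = 10.75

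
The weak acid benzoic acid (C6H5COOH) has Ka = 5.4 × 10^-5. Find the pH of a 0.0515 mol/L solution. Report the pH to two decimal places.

pH = 2.78

C6H5COOH ⇌ C6H5COO- + H+
Let x = [H+] at equilibrium. Ka = x²/(0.0515 − x).
Since Ka ≪ C₀, x ≈ √(Ka·C₀) = 1.67 × 10^-3 M.
pH = −log[H+] = −log(1.67 × 10^-3) = 2.78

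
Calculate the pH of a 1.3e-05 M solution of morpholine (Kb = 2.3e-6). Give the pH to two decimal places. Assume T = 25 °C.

C4H8ONH + H2O ⇌ C4H8ONH2+ + OH-
Kb = [OH-]²/(1.3e-05 − [OH-]) = 2.3 × 10^-6
The 5% rule fails; solving [OH-]² + Kb·[OH-] − Kb·C₀ = 0 exactly:
[OH-] = [−2.3e-06 + √(2.3e-06² + 1.2e-10)]/2 = 4.44 × 10^-6 M
pOH = 5.35, so pH = 14.00 − pOH = 8.65

pH = 8.65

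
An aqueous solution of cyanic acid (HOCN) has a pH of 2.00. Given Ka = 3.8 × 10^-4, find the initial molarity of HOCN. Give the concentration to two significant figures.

[H+] = 10^(-2.00) = 1.00 × 10^-2 M = x
Ka = x²/(C₀ − x) ⇒ C₀ = x + x²/Ka
C₀ = 1.00 × 10^-2 + (1.00 × 10^-2)²/(3.8 × 10^-4) = 2.73 × 10^-1 M

C₀ = 2.7 × 10^-1 M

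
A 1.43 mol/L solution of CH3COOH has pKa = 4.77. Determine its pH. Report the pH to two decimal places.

CH3COOH ⇌ CH3COO- + H+
Ka = 10^(−4.77) = 1.70 × 10^-5
From the ICE table, Ka = x²/(1.43 − x) = 1.70 × 10^-5.
Assume x ≪ 1.43: x ≈ √(1.70 × 10^-5 × 1.43) = 4.93 × 10^-3 M
Check: 0.34% ionized — well under 5%, approximation valid.
pH = −log[H+] = −log(4.93 × 10^-3) = 2.31

pH = 2.31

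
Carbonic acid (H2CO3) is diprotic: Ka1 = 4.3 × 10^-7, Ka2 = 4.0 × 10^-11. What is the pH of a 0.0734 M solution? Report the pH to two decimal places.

pH = 3.75

Ka1 ≫ Ka2, so treat the first dissociation as the only significant source of H+.
Ka1 = x²/(0.0734 − x) = 4.3 × 10^-7
x ≈ √(4.3 × 10^-7 × 0.0734) = 1.78 × 10^-4 M
pH = −log(1.78 × 10^-4) = 3.75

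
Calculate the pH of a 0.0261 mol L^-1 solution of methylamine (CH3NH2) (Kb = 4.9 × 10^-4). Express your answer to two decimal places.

CH3NH2 + H2O ⇌ CH3NH3+ + OH-
From the ICE table, Kb = x²/(0.0261 − x) = 4.9 × 10^-4.
Here C₀/Kb ≈ 53.3, so the small-x approximation fails. Use the quadratic:
x = [−0.00049 + √(0.00049² + 5.12e-05)]/2 = 3.34 × 10^-3 M
pOH = 2.48, so pH = 14.00 − pOH = 11.52

pH = 11.52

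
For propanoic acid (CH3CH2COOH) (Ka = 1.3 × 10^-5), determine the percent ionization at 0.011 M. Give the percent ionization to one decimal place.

3.4%

CH3CH2COOH ⇌ CH3CH2COO- + H+; let x = [H+] at equilibrium.
x ≈ √(Ka·C₀) = √(1.3 × 10^-5 × 0.011) = 3.78 × 10^-4 M
Fraction ionized = 3.78 × 10^-4 / 0.011 = 0.0344 → 3.4%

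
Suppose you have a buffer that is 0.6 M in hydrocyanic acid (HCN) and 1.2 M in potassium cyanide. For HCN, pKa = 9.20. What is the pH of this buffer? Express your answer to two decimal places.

pH = 9.50

Henderson–Hasselbalch: pH = pKa + log([CN-]/[HCN]) = 9.20 + log(1.2/0.6)
pH = 9.20 + (+0.301) = 9.50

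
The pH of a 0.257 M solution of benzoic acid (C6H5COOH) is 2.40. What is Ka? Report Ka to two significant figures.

[H+] = 10^(-2.40) = 3.98 × 10^-3 M
At equilibrium [HA] = 0.257 − 3.98 × 10^-3 = 2.53 × 10^-1 M
Ka = [H+][A-]/[HA] = (3.98 × 10^-3)² / 2.53 × 10^-1 = 6.3 × 10^-5

Ka = 6.3 × 10^-5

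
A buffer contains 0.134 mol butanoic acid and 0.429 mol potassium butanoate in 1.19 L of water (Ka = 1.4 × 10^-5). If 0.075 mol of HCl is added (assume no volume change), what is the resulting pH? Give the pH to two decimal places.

pH = 5.08

Added H+ converts CH3(CH2)2COO- to CH3(CH2)2COOH: CH3(CH2)2COOH → 0.209 mol, CH3(CH2)2COO- → 0.354 mol.
pKa = −log(1.4 × 10^-5) = 4.854
Henderson–Hasselbalch with mole ratio 0.354/0.209: pH = 4.854 + (+0.229)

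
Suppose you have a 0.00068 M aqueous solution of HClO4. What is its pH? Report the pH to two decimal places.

HClO4 is a strong acid and dissociates completely, so [H+] = 0.00068 M.
pH = -log(0.00068) = 3.17

pH = 3.17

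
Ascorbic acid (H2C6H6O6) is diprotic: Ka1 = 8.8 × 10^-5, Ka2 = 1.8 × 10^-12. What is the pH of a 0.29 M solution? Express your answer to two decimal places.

Since Ka1 ≫ Ka2, the first ionization dominates [H+].
Ka1 = x²/(0.29 − x) = 8.8 × 10^-5
x ≈ √(8.8 × 10^-5 × 0.29) = 5.05 × 10^-3 M
pH = −log(5.05 × 10^-3) = 2.30

pH = 2.30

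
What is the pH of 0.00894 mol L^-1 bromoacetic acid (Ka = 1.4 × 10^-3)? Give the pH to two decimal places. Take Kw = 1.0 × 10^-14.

BrCH2COOH ⇌ BrCH2COO- + H+
Let x = [H+] at equilibrium. Ka = x²/(0.00894 − x).
The 5% rule fails; solving x² + Ka·x − Ka·C₀ = 0 exactly:
x = (−Ka + √(Ka² + 4·Ka·C₀))/2 = 2.91 × 10^-3 M
pH = −log(2.91 × 10^-3) = 2.54

pH = 2.54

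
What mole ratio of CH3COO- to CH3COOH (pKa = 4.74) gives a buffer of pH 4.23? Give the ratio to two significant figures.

pH = pKa + log(r) ⇒ log(r) = 4.23 − 4.74 = -0.51
r = [CH3COO-]/[CH3COOH] = 10^(-0.51) = 0.309

ratio = 0.31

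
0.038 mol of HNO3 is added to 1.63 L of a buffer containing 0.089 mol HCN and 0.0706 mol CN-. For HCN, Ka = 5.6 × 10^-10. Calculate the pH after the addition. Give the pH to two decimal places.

Added H+ converts CN- to HCN: HCN → 0.127 mol, CN- → 0.0326 mol.
pKa = −log(5.6 × 10^-10) = 9.252
pH = pKa + log(n_CN-/n_HCN) = 9.252 + log(0.0326/0.127) = 9.252 + (-0.591)

pH = 8.66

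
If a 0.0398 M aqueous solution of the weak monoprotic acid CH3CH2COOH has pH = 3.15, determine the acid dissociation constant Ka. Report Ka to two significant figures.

[H+] = 10^(-3.15) = 7.08 × 10^-4 M
At equilibrium [HA] = 0.0398 − 7.08 × 10^-4 = 3.91 × 10^-2 M
Ka = [H+][A-]/[HA] = (7.08 × 10^-4)² / 3.91 × 10^-2 = 1.3 × 10^-5

Ka = 1.3 × 10^-5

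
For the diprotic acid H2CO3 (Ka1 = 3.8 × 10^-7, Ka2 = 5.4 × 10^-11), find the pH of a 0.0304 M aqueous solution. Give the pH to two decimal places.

pH = 3.97

Since Ka1 ≫ Ka2, the first ionization dominates [H+].
Ka1 = x²/(0.0304 − x) = 3.8 × 10^-7
x ≈ √(3.8 × 10^-7 × 0.0304) = 1.07 × 10^-4 M
pH = −log(1.07 × 10^-4) = 3.97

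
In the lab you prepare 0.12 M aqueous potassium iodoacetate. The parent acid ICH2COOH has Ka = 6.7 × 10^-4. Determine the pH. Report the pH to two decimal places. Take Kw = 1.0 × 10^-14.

ICH2COO- is the conjugate base of the weak acid ICH2COOH.
Kb = Kw/Ka = 1.0×10^-14 / 6.7 × 10^-4 = 1.49 × 10^-11
Let x = [OH-] at equilibrium. Kb = x²/(0.12 − x).
Assume x ≪ 0.12: x ≈ √(1.49 × 10^-11 × 0.12) = 1.34 × 10^-6 M
Check: 0.0011% ionized — well under 5%, approximation valid.
pOH = 5.87, so pH = 14.00 − pOH = 8.13

pH = 8.13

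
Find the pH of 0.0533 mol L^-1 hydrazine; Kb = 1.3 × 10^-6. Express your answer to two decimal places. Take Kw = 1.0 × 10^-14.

N2H4 + H2O ⇌ N2H5+ + OH-
From the ICE table, Kb = x²/(0.0533 − x) = 1.3 × 10^-6.
Assume x ≪ 0.0533: x ≈ √(1.3 × 10^-6 × 0.0533) = 2.63 × 10^-4 M
pOH = −log(2.63 × 10^-4) = 3.58; pH = 14.00 − 3.58 = 10.42

pH = 10.42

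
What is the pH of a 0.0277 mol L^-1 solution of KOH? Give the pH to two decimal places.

KOH is a strong base; [OH-] = 0.0277 M.
pOH = -log(0.0277) = 1.56
pH = 14.00 - 1.56 = 12.44

pH = 12.44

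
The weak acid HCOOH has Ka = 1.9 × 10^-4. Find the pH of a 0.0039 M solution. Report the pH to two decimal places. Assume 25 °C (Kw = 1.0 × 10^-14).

HCOOH ⇌ HCOO- + H+
From the ICE table, Ka = [H+]²/(0.0039 − [H+]) = 1.9 × 10^-4.
[H+] is not negligible relative to C₀; solve [H+]² + 0.00019·[H+] − 7.41e-07 = 0.
[H+] = (−Ka + √(Ka² + 4·Ka·C₀))/2 = 7.71 × 10^-4 M
pH = −log(7.71 × 10^-4) = 3.11

pH = 3.11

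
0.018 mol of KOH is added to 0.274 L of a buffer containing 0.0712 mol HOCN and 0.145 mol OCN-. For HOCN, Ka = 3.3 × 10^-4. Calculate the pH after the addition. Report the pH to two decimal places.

pH = 3.97

After neutralization: n(HOCN) = 0.0532 mol, n(OCN-) = 0.163 mol.
pKa = −log(3.3 × 10^-4) = 3.481
pH = pKa + log([A⁻]/[HA]) = 3.481 + log(0.163/0.0532) = 3.481 +0.486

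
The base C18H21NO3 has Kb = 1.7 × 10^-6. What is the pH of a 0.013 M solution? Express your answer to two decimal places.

C18H21NO3 + H2O ⇌ C18H22NO3+ + OH-
Kb = [OH-]²/(0.013 − [OH-]) = 1.7 × 10^-6
Neglecting [OH-] in the denominator: [OH-] = √(1.7 × 10^-6 × 0.013) = 1.49 × 10^-4 M
pOH = 3.83, so pH = 14.00 − pOH = 10.17

pH = 10.17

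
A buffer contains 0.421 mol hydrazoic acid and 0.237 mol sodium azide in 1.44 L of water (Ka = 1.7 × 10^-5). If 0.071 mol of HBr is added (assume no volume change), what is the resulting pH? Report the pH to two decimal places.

pH = 4.30

Added H+ converts N3- to HN3: HN3 → 0.492 mol, N3- → 0.166 mol.
pKa = −log(1.7 × 10^-5) = 4.770
pH = pKa + log(n_N3-/n_HN3) = 4.770 + log(0.166/0.492) = 4.770 + (-0.472)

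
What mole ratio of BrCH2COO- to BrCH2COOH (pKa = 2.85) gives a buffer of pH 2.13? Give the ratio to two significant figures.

pH = pKa + log(r) ⇒ log(r) = 2.13 − 2.85 = -0.72
r = [BrCH2COO-]/[BrCH2COOH] = 10^(-0.72) = 0.191

ratio = 0.19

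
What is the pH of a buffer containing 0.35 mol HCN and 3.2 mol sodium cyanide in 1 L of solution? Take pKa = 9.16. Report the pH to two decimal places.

Henderson–Hasselbalch: pH = pKa + log([CN-]/[HCN]) = 9.16 + log(3.2/0.35)
pH = 9.16 + (+0.961) = 10.12

pH = 10.12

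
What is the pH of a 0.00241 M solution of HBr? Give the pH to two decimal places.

pH = 2.62

HBr is a strong acid and dissociates completely, so [H+] = 0.00241 M.
pH = -log(0.00241) = 2.62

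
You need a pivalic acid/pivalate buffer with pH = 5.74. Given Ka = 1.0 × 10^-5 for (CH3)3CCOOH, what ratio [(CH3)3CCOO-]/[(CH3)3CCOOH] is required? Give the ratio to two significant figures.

ratio = 5.5

pKa = -log(1.0 × 10^-5) = 5.000
pH = pKa + log(r) ⇒ log(r) = 5.74 − 5.000 = +0.740
r = [(CH3)3CCOO-]/[(CH3)3CCOOH] = 10^(+0.740) = 5.5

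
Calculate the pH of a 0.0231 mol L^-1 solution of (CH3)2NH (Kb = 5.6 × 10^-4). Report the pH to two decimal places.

(CH3)2NH + H2O ⇌ (CH3)2NH2+ + OH-
From the ICE table, Kb = x²/(0.0231 − x) = 5.6 × 10^-4.
x is not negligible relative to C₀; solve x² + 0.00056·x − 1.29e-05 = 0.
x = [−0.00056 + √(0.00056² + 5.17e-05)]/2 = 3.33 × 10^-3 M
pOH = −log(3.33 × 10^-3) = 2.48; pH = 14.00 − 2.48 = 11.52

pH = 11.52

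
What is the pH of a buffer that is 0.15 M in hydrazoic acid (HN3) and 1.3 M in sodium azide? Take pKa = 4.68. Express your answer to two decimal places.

pH = 5.62

Henderson–Hasselbalch: pH = pKa + log([N3-]/[HN3]) = 4.68 + log(1.3/0.15)
pH = 4.68 + (+0.938) = 5.62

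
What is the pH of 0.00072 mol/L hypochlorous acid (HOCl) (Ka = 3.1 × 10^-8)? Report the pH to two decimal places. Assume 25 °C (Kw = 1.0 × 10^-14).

HOCl ⇌ OCl- + H+
From the ICE table, Ka = [H+]²/(0.00072 − [H+]) = 3.1 × 10^-8.
Assume [H+] ≪ 0.00072: [H+] ≈ √(3.1 × 10^-8 × 0.00072) = 4.72 × 10^-6 M
Check: 0.66% ionized — well under 5%, approximation valid.
pH = −log[H+] = −log(4.72 × 10^-6) = 5.33

pH = 5.33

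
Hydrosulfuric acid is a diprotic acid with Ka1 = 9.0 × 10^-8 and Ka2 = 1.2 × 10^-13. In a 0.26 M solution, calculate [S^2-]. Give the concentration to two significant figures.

First ionization gives [H+] ≈ [HS-] = 1.53 × 10^-4 M.
Second step: Ka2 = [H+][S^2-]/[HS-] ≈ [S^2-] (since [H+] ≈ [HS-]).
So [S^2-] ≈ Ka2.

1.2 × 10^-13 M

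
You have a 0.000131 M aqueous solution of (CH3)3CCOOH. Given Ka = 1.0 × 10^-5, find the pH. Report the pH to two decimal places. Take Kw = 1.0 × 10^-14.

(CH3)3CCOOH ⇌ (CH3)3CCOO- + H+
From the ICE table, Ka = x²/(0.000131 − x) = 1.0 × 10^-5.
The 5% rule fails; solving x² + Ka·x − Ka·C₀ = 0 exactly:
x = [−1e-05 + √(1e-05² + 5.24e-09)]/2 = 3.15 × 10^-5 M
pH = −log[H+] = −log(3.15 × 10^-5) = 4.50

pH = 4.50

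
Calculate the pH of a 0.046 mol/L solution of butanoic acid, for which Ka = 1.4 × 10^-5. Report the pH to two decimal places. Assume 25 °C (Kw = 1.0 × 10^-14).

pH = 3.10

CH3(CH2)2COOH ⇌ CH3(CH2)2COO- + H+
Ka = x²/(0.046 − x) = 1.4 × 10^-5
Since Ka ≪ C₀, x ≈ √(Ka·C₀) = 8.02 × 10^-4 M.
pH = −log[H+] = −log(8.02 × 10^-4) = 3.10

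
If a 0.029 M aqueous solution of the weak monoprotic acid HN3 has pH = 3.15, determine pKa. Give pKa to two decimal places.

[H+] = 10^(-3.15) = 7.08 × 10^-4 M
At equilibrium [HA] = 0.029 − 7.08 × 10^-4 = 2.83 × 10^-2 M
Ka = [H+][A-]/[HA] = (7.08 × 10^-4)² / 2.83 × 10^-2 = 1.77 × 10^-5
pKa = -log(1.77 × 10^-5) = 4.75

pKa = 4.75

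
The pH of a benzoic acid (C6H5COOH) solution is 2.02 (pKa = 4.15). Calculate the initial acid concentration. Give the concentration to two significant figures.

[H+] = 10^(-2.02) = 9.55 × 10^-3 M = x
Ka = 10^(−4.15) = 7.08 × 10^-5
Ka = x²/(C₀ − x) ⇒ C₀ = x + x²/Ka
C₀ = 9.55 × 10^-3 + (9.55 × 10^-3)²/(7.08 × 10^-5) = 1.30 M

C₀ = 1.3 M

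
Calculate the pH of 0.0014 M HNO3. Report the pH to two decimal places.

HNO3 is a strong acid and dissociates completely, so [H+] = 0.0014 M.
pH = -log(0.0014) = 2.85

pH = 2.85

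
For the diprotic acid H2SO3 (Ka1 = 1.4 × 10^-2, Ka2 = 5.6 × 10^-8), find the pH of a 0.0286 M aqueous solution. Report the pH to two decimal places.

pH = 1.85

Since Ka1 ≫ Ka2, the first ionization dominates [H+].
Ka1 = x²/(0.0286 − x) = 1.4 × 10^-2
Solving the quadratic: x = (−Ka1 + √(Ka1² + 4·Ka1·C₀))/2 = 1.42 × 10^-2 M
pH = −log(1.42 × 10^-2) = 1.85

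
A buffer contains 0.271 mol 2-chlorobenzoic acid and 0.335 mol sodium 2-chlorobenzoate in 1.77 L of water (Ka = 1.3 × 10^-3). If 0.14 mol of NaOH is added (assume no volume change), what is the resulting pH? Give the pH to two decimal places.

pH = 3.45

After neutralization: n(ClC6H4COOH) = 0.131 mol, n(ClC6H4COO-) = 0.475 mol.
pKa = −log(1.3 × 10^-3) = 2.886
Henderson–Hasselbalch with mole ratio 0.475/0.131: pH = 2.886 + (+0.559)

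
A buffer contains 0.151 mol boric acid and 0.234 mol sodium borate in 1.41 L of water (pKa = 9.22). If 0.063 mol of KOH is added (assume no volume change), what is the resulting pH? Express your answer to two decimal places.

pH = 9.75

After neutralization: n(B(OH)3) = 0.088 mol, n(B(OH)4-) = 0.297 mol.
pH = pKa + log(n_B(OH)4-/n_B(OH)3) = 9.22 + log(0.297/0.088) = 9.22 + (+0.528)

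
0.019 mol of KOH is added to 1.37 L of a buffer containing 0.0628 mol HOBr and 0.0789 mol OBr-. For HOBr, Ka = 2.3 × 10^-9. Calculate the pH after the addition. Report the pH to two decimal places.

pH = 8.99

OH- converts HOBr to OBr-: HOBr → 0.0438 mol, OBr- → 0.0979 mol.
pKa = −log(2.3 × 10^-9) = 8.638
Henderson–Hasselbalch with mole ratio 0.0979/0.0438: pH = 8.638 + (+0.349)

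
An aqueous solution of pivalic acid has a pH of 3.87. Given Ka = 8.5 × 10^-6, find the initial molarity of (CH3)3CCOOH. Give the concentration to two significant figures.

C₀ = 2.3 × 10^-3 M

[H+] = 10^(-3.87) = 1.35 × 10^-4 M = x
Ka = x²/(C₀ − x) ⇒ C₀ = x + x²/Ka
C₀ = 1.35 × 10^-4 + (1.35 × 10^-4)²/(8.5 × 10^-6) = 2.28 × 10^-3 M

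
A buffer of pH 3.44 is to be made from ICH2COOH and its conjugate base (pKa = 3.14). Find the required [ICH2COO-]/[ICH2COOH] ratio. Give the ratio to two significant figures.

pH = pKa + log(r) ⇒ log(r) = 3.44 − 3.14 = +0.30
r = [ICH2COO-]/[ICH2COOH] = 10^(+0.30) = 2

ratio = 2.0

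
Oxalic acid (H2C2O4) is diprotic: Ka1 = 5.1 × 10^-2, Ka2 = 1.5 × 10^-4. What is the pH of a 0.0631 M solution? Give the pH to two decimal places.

pH = 1.44

Since Ka1 ≫ Ka2, the first ionization dominates [H+].
Ka1 = x²/(0.0631 − x) = 5.1 × 10^-2
Solving the quadratic: x = (−Ka1 + √(Ka1² + 4·Ka1·C₀))/2 = 3.67 × 10^-2 M
pH = −log(3.67 × 10^-2) = 1.44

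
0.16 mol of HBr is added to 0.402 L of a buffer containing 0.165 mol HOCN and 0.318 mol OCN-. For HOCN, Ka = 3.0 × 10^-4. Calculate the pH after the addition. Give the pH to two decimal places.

After neutralization: n(HOCN) = 0.325 mol, n(OCN-) = 0.158 mol.
pKa = −log(3.0 × 10^-4) = 3.523
pH = pKa + log([A⁻]/[HA]) = 3.523 + log(0.158/0.325) = 3.523 -0.313

pH = 3.21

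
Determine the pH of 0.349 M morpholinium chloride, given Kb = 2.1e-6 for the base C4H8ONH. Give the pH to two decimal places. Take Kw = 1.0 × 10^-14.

C4H8ONH2+ is the conjugate acid of the weak base C4H8ONH.
Ka = Kw/Kb = 1.0×10^-14 / 2.1 × 10^-6 = 4.76 × 10^-9
Ka = x²/(0.349 − x) = 4.76 × 10^-9
Neglecting x in the denominator: x = √(4.76 × 10^-9 × 0.349) = 4.08 × 10^-5 M
Check: 0.012% ionized — well under 5%, approximation valid.
pH = −log(4.08 × 10^-5) = 4.39

pH = 4.39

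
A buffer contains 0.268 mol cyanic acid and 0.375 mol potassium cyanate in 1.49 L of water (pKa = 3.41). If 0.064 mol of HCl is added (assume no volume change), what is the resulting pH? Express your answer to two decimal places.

pH = 3.38

Added H+ converts OCN- to HOCN: HOCN → 0.332 mol, OCN- → 0.311 mol.
Henderson–Hasselbalch with mole ratio 0.311/0.332: pH = 3.41 + (-0.028)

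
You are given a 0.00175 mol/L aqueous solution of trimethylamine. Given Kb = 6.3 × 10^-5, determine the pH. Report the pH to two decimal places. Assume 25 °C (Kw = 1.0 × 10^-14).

(CH3)3N + H2O ⇌ (CH3)3NH+ + OH-
From the ICE table, Kb = [OH-]²/(0.00175 − [OH-]) = 6.3 × 10^-5.
[OH-] is not negligible relative to C₀; solve [OH-]² + 6.3e-05·[OH-] − 1.1e-07 = 0.
[OH-] = [−6.3e-05 + √(6.3e-05² + 4.41e-07)]/2 = 3.02 × 10^-4 M
pOH = 3.52, so pH = 14.00 − pOH = 10.48

pH = 10.48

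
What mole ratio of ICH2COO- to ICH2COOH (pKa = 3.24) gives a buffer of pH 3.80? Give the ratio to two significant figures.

ratio = 3.6

pH = pKa + log(r) ⇒ log(r) = 3.80 − 3.24 = +0.56
r = [ICH2COO-]/[ICH2COOH] = 10^(+0.56) = 3.63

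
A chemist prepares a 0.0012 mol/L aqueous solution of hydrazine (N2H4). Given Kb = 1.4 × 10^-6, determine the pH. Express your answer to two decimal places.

pH = 9.61

N2H4 + H2O ⇌ N2H5+ + OH-
From the ICE table, Kb = x²/(0.0012 − x) = 1.4 × 10^-6.
Neglecting x in the denominator: x = √(1.4 × 10^-6 × 0.0012) = 4.10 × 10^-5 M
pOH = −log(4.10 × 10^-5) = 4.39; pH = 14.00 − 4.39 = 9.61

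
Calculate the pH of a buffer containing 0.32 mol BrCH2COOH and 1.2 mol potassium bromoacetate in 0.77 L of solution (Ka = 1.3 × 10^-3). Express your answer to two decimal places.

pKa = −log(1.3 × 10^-3) = 2.886
pH = pKa + log([A⁻]/[HA]) = 2.886 + log(1.2/0.32)
pH = 2.886 + (+0.574) = 3.46

pH = 3.46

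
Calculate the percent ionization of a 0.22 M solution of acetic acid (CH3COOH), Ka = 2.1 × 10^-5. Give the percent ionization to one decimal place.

CH3COOH ⇌ CH3COO- + H+; let x = [H+] at equilibrium.
x ≈ √(Ka·C₀) = √(2.1 × 10^-5 × 0.22) = 2.15 × 10^-3 M
% ionization = x/C₀ × 100% = 2.15 × 10^-3/0.22 × 100% = 1.0%

1.0%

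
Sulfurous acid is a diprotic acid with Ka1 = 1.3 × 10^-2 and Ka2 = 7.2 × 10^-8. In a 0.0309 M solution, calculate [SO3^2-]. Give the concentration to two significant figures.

7.2 × 10^-8 M

First ionization gives [H+] ≈ [HSO3-] = 1.46 × 10^-2 M.
Second step: Ka2 = [H+][SO3^2-]/[HSO3-] ≈ [SO3^2-] (since [H+] ≈ [HSO3-]).
So [SO3^2-] ≈ Ka2.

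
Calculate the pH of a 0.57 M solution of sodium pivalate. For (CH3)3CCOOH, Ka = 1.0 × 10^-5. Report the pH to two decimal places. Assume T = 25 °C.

(CH3)3CCOO- is the conjugate base of the weak acid (CH3)3CCOOH.
Kb = Kw/Ka = 1.0×10^-14 / 1.0 × 10^-5 = 1.00 × 10^-9
Kb = [OH-]²/(0.57 − [OH-]) = 1.00 × 10^-9
Neglecting [OH-] in the denominator: [OH-] = √(1.00 × 10^-9 × 0.57) = 2.39 × 10^-5 M
Check: 0.0042% ionized — well under 5%, approximation valid.
pOH = 4.62, so pH = 14.00 − pOH = 9.38

pH = 9.38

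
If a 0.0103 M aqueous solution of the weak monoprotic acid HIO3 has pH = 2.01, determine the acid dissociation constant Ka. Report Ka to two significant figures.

[H+] = 10^(-2.01) = 9.77 × 10^-3 M
At equilibrium [HA] = 0.0103 − 9.77 × 10^-3 = 5.30 × 10^-4 M
Ka = [H+][A-]/[HA] = (9.77 × 10^-3)² / 5.30 × 10^-4 = 1.8 × 10^-1

Ka = 1.8 × 10^-1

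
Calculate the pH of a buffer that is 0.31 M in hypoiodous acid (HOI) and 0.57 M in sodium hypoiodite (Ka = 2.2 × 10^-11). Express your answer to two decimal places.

pKa = −log(2.2 × 10^-11) = 10.658
Using pH = pKa + log([base]/[acid]) with [base]/[acid] = 0.57/0.31:
pH = 10.658 + (+0.265) = 10.92

pH = 10.92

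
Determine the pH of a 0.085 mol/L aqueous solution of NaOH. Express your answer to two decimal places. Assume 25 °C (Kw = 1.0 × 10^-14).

NaOH is a strong base; [OH-] = 0.085 M.
pOH = -log(0.085) = 1.07
pH = 14.00 - 1.07 = 12.93

pH = 12.93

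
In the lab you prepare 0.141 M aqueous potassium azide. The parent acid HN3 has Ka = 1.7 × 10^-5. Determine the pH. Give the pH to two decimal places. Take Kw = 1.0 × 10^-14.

N3- is the conjugate base of the weak acid HN3.
Kb = Kw/Ka = 1.0×10^-14 / 1.7 × 10^-5 = 5.88 × 10^-10
Kb = [OH-]²/(0.141 − [OH-]) = 5.88 × 10^-10
Assume [OH-] ≪ 0.141: [OH-] ≈ √(5.88 × 10^-10 × 0.141) = 9.11 × 10^-6 M
pOH = −log(9.11 × 10^-6) = 5.04; pH = 14.00 − 5.04 = 8.96

pH = 8.96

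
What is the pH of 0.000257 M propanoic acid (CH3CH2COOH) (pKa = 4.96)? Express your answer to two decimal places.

CH3CH2COOH ⇌ CH3CH2COO- + H+
Ka = 10^(−4.96) = 1.10 × 10^-5
From the ICE table, Ka = [H+]²/(0.000257 − [H+]) = 1.10 × 10^-5.
The 5% rule fails; solving [H+]² + Ka·[H+] − Ka·C₀ = 0 exactly:
[H+] = (−Ka + √(Ka² + 4·Ka·C₀))/2 = 4.80 × 10^-5 M
pH = −log[H+] = −log(4.80 × 10^-5) = 4.32

pH = 4.32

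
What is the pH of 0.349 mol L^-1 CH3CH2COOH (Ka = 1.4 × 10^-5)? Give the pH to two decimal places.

CH3CH2COOH ⇌ CH3CH2COO- + H+
Let x = [H+] at equilibrium. Ka = x²/(0.349 − x).
Assume x ≪ 0.349: x ≈ √(1.4 × 10^-5 × 0.349) = 2.21 × 10^-3 M
pH = −log(2.21 × 10^-3) = 2.66

pH = 2.66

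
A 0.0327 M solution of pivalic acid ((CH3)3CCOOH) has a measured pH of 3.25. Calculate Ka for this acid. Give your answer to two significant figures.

[H+] = 10^(-3.25) = 5.62 × 10^-4 M
At equilibrium [HA] = 0.0327 − 5.62 × 10^-4 = 3.21 × 10^-2 M
Ka = [H+][A-]/[HA] = (5.62 × 10^-4)² / 3.21 × 10^-2 = 9.8 × 10^-6

Ka = 9.8 × 10^-6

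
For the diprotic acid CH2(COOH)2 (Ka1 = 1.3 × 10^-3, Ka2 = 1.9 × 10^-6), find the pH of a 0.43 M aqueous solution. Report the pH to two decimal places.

pH = 1.64

Ka1 ≫ Ka2, so treat the first dissociation as the only significant source of H+.
Ka1 = x²/(0.43 − x) = 1.3 × 10^-3
Solving the quadratic: x = (−Ka1 + √(Ka1² + 4·Ka1·C₀))/2 = 2.30 × 10^-2 M
pH = −log(2.30 × 10^-2) = 1.64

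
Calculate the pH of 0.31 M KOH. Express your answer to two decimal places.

KOH is a strong base; [OH-] = 0.31 M.
pOH = -log(0.31) = 0.51
pH = 14.00 - 0.51 = 13.49

pH = 13.49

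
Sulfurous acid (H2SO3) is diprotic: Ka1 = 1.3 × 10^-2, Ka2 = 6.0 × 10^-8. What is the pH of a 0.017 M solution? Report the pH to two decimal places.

pH = 2.01

Since Ka1 ≫ Ka2, the first ionization dominates [H+].
Ka1 = x²/(0.017 − x) = 1.3 × 10^-2
Solving the quadratic: x = (−Ka1 + √(Ka1² + 4·Ka1·C₀))/2 = 9.72 × 10^-3 M
pH = −log(9.72 × 10^-3) = 2.01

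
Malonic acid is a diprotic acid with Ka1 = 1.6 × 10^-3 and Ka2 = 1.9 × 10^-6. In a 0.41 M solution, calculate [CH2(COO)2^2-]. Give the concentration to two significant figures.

1.9 × 10^-6 M

First ionization gives [H+] ≈ [CH2(COOH)COO-] = 2.48 × 10^-2 M.
Second step: Ka2 = [H+][CH2(COO)2^2-]/[CH2(COOH)COO-] ≈ [CH2(COO)2^2-] (since [H+] ≈ [CH2(COOH)COO-]).
So [CH2(COO)2^2-] ≈ Ka2.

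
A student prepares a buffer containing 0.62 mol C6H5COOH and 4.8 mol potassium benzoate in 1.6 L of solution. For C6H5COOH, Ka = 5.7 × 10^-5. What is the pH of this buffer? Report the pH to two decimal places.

pKa = −log(5.7 × 10^-5) = 4.244
Henderson–Hasselbalch: pH = pKa + log([C6H5COO-]/[C6H5COOH]) = 4.244 + log(4.8/0.62)
pH = 4.244 + (+0.889) = 5.13

pH = 5.13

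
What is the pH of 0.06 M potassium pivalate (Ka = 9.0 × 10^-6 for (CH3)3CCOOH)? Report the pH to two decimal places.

(CH3)3CCOO- is the conjugate base of the weak acid (CH3)3CCOOH.
Kb = Kw/Ka = 1.0×10^-14 / 9.0 × 10^-6 = 1.11 × 10^-9
From the ICE table, Kb = [OH-]²/(0.06 − [OH-]) = 1.11 × 10^-9.
Since Kb ≪ C₀, [OH-] ≈ √(Kb·C₀) = 8.16 × 10^-6 M.
([OH-]/C₀ = 0.014% < 5%, so the approximation holds.)
pOH = −log(8.16 × 10^-6) = 5.09; pH = 14.00 − 5.09 = 8.91

pH = 8.91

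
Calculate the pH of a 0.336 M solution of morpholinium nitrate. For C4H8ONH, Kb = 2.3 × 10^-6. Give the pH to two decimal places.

C4H8ONH2+ is the conjugate acid of the weak base C4H8ONH.
Ka = Kw/Kb = 1.0×10^-14 / 2.3 × 10^-6 = 4.35 × 10^-9
Ka = [H+]²/(0.336 − [H+]) = 4.35 × 10^-9
Assume [H+] ≪ 0.336: [H+] ≈ √(4.35 × 10^-9 × 0.336) = 3.82 × 10^-5 M
pH = −log[H+] = −log(3.82 × 10^-5) = 4.42

pH = 4.42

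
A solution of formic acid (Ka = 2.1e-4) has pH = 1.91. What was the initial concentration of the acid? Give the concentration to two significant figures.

C₀ = 7.3 × 10^-1 M

[H+] = 10^(-1.91) = 1.23 × 10^-2 M = x
Ka = x²/(C₀ − x) ⇒ C₀ = x + x²/Ka
C₀ = 1.23 × 10^-2 + (1.23 × 10^-2)²/(2.1 × 10^-4) = 7.33 × 10^-1 M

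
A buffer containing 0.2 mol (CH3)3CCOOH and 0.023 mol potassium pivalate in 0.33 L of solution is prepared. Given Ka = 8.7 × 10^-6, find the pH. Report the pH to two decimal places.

pH = 4.12

pKa = −log(8.7 × 10^-6) = 5.060
Henderson–Hasselbalch: pH = pKa + log([(CH3)3CCOO-]/[(CH3)3CCOOH]) = 5.060 + log(0.023/0.2)
pH = 5.060 + (-0.939) = 4.12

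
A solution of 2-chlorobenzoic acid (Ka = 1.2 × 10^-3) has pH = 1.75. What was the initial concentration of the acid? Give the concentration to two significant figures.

C₀ = 2.8 × 10^-1 M

[H+] = 10^(-1.75) = 1.78 × 10^-2 M = x
Ka = x²/(C₀ − x) ⇒ C₀ = x + x²/Ka
C₀ = 1.78 × 10^-2 + (1.78 × 10^-2)²/(1.2 × 10^-3) = 2.82 × 10^-1 M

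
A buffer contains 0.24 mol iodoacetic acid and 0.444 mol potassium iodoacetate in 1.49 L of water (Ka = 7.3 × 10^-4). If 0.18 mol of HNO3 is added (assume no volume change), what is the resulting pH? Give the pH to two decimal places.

Added H+ converts ICH2COO- to ICH2COOH: ICH2COOH → 0.42 mol, ICH2COO- → 0.264 mol.
pKa = −log(7.3 × 10^-4) = 3.137
pH = pKa + log([A⁻]/[HA]) = 3.137 + log(0.264/0.42) = 3.137 -0.202

pH = 2.94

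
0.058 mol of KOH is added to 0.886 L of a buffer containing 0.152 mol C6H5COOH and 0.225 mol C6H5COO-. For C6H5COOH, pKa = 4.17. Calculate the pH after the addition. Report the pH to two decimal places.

After neutralization: n(C6H5COOH) = 0.094 mol, n(C6H5COO-) = 0.283 mol.
Henderson–Hasselbalch with mole ratio 0.283/0.094: pH = 4.17 + (+0.479)

pH = 4.65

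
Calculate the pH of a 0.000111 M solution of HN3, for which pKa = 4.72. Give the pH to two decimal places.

HN3 ⇌ N3- + H+
Ka = 10^(−4.72) = 1.91 × 10^-5
From the ICE table, Ka = [H+]²/(0.000111 − [H+]) = 1.91 × 10^-5.
Here C₀/Ka ≈ 5.81, so the small-[H+] approximation fails. Use the quadratic:
[H+] = (−Ka + √(Ka² + 4·Ka·C₀))/2 = 3.75 × 10^-5 M
pH = −log(3.75 × 10^-5) = 4.43

pH = 4.43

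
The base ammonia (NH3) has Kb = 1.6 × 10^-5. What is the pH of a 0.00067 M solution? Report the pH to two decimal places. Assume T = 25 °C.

pH = 9.98

NH3 + H2O ⇌ NH4+ + OH-
Kb = [OH-]²/(0.00067 − [OH-]) = 1.6 × 10^-5
Here C₀/Kb ≈ 41.9, so the small-[OH-] approximation fails. Use the quadratic:
[OH-] = [−1.6e-05 + √(1.6e-05² + 4.29e-08)]/2 = 9.58 × 10^-5 M
pOH = −log(9.58 × 10^-5) = 4.02; pH = 14.00 − 4.02 = 9.98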